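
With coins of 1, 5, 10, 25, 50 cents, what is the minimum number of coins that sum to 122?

Use the largest denomination that fits, subtract, and repeat.
122 = 2×50 + 2×10 + 2×1
Total coins = 2 + 2 + 2 = 6

6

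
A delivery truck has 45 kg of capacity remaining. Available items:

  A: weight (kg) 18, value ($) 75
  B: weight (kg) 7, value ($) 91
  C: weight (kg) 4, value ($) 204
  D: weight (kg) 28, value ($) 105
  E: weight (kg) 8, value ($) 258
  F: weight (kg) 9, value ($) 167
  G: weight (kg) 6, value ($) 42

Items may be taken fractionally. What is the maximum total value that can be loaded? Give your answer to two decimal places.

807.83

Sort by value per unit weight and fill in that order.
Ratios (sorted): C 51.00, E 32.25, F 18.56, B 13.00, G 7.00, A 4.17, D 3.75
take C (4 @ 204); take E (8 @ 258); take F (9 @ 167); take B (7 @ 91); take G (6 @ 42); take 11/18 of A → 45.83. Capacity used 45/45.
Total value = 807.83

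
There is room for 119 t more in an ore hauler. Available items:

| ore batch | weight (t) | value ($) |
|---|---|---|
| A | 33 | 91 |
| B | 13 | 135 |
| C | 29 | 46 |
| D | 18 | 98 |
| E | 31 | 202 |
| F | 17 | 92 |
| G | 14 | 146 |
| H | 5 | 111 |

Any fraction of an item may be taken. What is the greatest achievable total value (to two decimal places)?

841.91

Ratios (sorted): H 22.20, G 10.43, B 10.38, E 6.52, D 5.44, F 5.41, A 2.76, C 1.59
take H (5 @ 111); take G (14 @ 146); take B (13 @ 135); take E (31 @ 202); take D (18 @ 98); take F (17 @ 92); take 21/33 of A → 57.91. Capacity used 119/119.
Total value = 841.91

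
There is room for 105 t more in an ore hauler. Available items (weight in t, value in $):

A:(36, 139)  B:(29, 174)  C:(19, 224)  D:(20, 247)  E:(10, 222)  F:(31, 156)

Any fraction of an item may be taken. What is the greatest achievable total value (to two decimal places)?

Sort by value per unit weight and fill in that order.
Order: E (222/10=22.20) > D (247/20=12.35) > C (224/19=11.79) > B (174/29=6.00) > F (156/31=5.03) > A (139/36=3.86)
Fill: take E (10 @ 222) → take D (20 @ 247) → take C (19 @ 224) → take B (29 @ 174) → take 27/31 of F → 135.87; 105/105 used.
Total value = 1002.87

1002.87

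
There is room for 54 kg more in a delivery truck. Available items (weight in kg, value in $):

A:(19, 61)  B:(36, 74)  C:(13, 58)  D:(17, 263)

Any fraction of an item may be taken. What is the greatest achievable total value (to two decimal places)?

392.28

Greedy by value/weight ratio, highest first.
Ratios (sorted): D 15.47, C 4.46, A 3.21, B 2.06
take D (17 @ 263); take C (13 @ 58); take A (19 @ 61); take 5/36 of B → 10.28. Capacity used 54/54.
Total value = 392.28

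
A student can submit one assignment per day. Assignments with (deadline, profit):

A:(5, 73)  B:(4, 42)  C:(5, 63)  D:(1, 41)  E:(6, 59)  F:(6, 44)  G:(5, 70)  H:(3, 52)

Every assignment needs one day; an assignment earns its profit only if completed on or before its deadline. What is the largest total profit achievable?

361

Take jobs in profit order; each goes to the latest open slot no later than its deadline.
By profit: A(d5,73), G(d5,70), C(d5,63), E(d6,59), H(d3,52), F(d6,44), B(d4,42), D(d1,41)
A→slot 5; G→slot 4; C→slot 3; E→slot 6; H→slot 2; F→slot 1; B skipped; D skipped.
Profit = 44 + 52 + 63 + 70 + 73 + 59 = 361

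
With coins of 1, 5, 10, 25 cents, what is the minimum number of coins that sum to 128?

8

128 = 5×25 + 3×1
Total coins = 5 + 3 = 8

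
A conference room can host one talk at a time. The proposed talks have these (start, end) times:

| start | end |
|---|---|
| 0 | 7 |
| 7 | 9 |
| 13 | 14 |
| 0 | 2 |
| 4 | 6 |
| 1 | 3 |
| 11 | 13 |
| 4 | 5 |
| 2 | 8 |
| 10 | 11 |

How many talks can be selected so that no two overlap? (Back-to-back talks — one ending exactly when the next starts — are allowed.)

6

Sorted by end: (0,2)  (1,3)  (4,5)  (4,6)  (0,7)  (2,8)  (7,9)  (10,11)  (11,13)  (13,14)
take (0,2); skip (1,3); take (4,5); skip (4,6); take (7,9); take (10,11); take (11,13); take (13,14).
Selected 6 talks.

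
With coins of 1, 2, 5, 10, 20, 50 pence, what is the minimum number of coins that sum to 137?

6

Use the largest denomination that fits, subtract, and repeat.
137 = 2×50 + 1×20 + 1×10 + 1×5 + 1×2
Total coins = 2 + 1 + 1 + 1 + 1 = 6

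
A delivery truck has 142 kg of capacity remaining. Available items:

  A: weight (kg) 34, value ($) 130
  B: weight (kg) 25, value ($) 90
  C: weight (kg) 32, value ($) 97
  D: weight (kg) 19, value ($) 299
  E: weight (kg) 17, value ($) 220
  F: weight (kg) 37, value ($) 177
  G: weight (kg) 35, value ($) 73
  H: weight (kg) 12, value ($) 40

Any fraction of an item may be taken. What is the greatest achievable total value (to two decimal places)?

Greedy by value/weight ratio, highest first.
Ratios (sorted): D 15.74, E 12.94, F 4.78, A 3.82, B 3.60, H 3.33, C 3.03, G 2.09
take D (19 @ 299); take E (17 @ 220); take F (37 @ 177); take A (34 @ 130); take B (25 @ 90); take 10/12 of H → 33.33. Capacity used 142/142.
Total value = 949.33

949.33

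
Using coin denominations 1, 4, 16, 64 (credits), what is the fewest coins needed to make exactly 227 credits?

Use the largest denomination that fits, subtract, and repeat.
227 = 3×64 + 2×16 + 3×1
Total coins = 3 + 2 + 3 = 8

8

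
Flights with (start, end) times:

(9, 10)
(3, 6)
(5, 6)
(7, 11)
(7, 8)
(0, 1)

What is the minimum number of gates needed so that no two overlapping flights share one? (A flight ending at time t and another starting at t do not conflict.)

The answer is the maximum number of intervals overlapping at any instant.
starts: [0, 3, 5, 7, 7, 9]
ends:   [1, 6, 6, 8, 10, 11]
s0→1 e1→0 s3→1 s5→2  — peak 2.

2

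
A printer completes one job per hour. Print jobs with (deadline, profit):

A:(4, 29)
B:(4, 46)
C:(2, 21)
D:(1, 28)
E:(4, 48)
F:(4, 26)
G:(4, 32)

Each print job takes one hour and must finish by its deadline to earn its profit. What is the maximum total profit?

Sort by profit descending; place each in the latest free slot ≤ its deadline.
By profit: E(d4,48), B(d4,46), G(d4,32), A(d4,29), D(d1,28), F(d4,26), C(d2,21)
E→slot 4; B→slot 3; G→slot 2; A→slot 1; D skipped; F skipped; C skipped.
Profit = 29 + 32 + 46 + 48 = 155

155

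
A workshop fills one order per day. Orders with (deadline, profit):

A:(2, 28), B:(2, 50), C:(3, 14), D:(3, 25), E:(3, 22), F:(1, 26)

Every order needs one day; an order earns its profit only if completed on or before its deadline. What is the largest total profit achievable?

103

Take jobs in profit order; each goes to the latest open slot no later than its deadline.
Profit order: B=50 A=28 F=26 D=25 E=22 C=14
Assign: B→slot 2, A→slot 1, F skipped, D→slot 3, E skipped, C skipped.
Slots: [1:A] [2:B] [3:D]
Profit = 28 + 50 + 25 = 103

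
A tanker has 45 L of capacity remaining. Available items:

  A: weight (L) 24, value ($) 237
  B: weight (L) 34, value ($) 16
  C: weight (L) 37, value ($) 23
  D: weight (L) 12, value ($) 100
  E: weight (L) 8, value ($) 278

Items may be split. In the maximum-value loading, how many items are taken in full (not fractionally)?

Sort by value per unit weight and fill in that order.
Ratios (sorted): E 34.75, A 9.88, D 8.33, C 0.62, B 0.47
take E (8 @ 278); take A (24 @ 237); take D (12 @ 100); take 1/37 of C → 0.62. Capacity used 45/45.
3 item(s) taken whole; one partial (take 1/37 of C).

3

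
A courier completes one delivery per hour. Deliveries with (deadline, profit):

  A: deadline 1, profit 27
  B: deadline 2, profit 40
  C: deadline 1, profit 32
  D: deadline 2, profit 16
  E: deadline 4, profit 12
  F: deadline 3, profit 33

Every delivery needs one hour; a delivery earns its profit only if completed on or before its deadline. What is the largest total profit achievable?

Profit order: B=40 F=33 C=32 A=27 D=16 E=12
Assign: B→slot 2, F→slot 3, C→slot 1, A skipped, D skipped, E→slot 4.
Slots: [1:C] [2:B] [3:F] [4:E]
Profit = 32 + 40 + 33 + 12 = 117

117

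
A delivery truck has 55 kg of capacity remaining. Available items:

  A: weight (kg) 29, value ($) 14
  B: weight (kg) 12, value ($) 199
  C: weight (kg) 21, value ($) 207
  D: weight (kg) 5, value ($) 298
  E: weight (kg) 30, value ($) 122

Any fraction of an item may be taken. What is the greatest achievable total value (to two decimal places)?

Sort by value per unit weight and fill in that order.
Ratios (sorted): D 59.60, B 16.58, C 9.86, E 4.07, A 0.48
take D (5 @ 298); take B (12 @ 199); take C (21 @ 207); take 17/30 of E → 69.13. Capacity used 55/55.
Total value = 773.13

773.13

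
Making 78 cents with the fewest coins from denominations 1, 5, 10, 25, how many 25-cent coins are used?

3

Greedy: take as many of the largest coin as possible, then repeat with the remainder.
78 = 3×25 + 3×1
Count of 25: 3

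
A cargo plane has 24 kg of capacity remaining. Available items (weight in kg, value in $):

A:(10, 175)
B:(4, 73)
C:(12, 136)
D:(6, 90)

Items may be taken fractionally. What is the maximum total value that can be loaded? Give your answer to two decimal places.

383.33

Order: B (73/4=18.25) > A (175/10=17.50) > D (90/6=15.00) > C (136/12=11.33)
Fill: take B (4 @ 73) → take A (10 @ 175) → take D (6 @ 90) → take 4/12 of C → 45.33; 24/24 used.
Total value = 383.33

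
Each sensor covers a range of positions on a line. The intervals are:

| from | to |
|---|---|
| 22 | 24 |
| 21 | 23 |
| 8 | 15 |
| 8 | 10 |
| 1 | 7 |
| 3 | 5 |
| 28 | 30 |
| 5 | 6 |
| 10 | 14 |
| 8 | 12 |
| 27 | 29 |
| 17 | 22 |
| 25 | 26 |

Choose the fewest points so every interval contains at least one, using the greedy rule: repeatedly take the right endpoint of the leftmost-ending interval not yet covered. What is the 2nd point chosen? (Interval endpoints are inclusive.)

10

Sort by right endpoint; whenever an interval is uncovered, place a point at its right end.
Sorted: [3,5] [5,6] [1,7] [8,10] [8,12] [10,14] [8,15] [17,22] [21,23] [22,24] [25,26] [27,29] [28,30]
{[3,5],[5,6],[1,7]} hit by 5; {[8,10],[8,12],[10,14],[8,15]} hit by 10; {[17,22],[21,23],[22,24]} hit by 22; {[25,26]} hit by 26; {[27,29],[28,30]} hit by 29.
Points: 5, 10, 22, 26, 29 (5 total).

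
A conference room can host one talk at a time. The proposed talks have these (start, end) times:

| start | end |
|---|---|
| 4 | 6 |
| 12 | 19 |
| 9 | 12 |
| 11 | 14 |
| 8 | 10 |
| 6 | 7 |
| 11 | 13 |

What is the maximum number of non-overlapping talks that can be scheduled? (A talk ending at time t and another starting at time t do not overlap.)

4

Sort by end time and greedily take each interval whose start is ≥ the last chosen end.
Sorted by end: (4,6)  (6,7)  (8,10)  (9,12)  (11,13)  (11,14)  (12,19)
take (4,6); take (6,7); take (8,10); take (11,13); skip (11,14).
Selected 4 talks.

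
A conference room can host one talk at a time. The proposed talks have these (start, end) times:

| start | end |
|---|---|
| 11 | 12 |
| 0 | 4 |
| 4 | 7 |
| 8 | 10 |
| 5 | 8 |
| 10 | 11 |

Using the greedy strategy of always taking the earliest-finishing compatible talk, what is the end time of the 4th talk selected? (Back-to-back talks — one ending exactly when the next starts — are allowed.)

Sorted by end: (0,4)  (4,7)  (5,8)  (8,10)  (10,11)  (11,12)
take (0,4); take (4,7); take (8,10); take (10,11); take (11,12).
Selected: (0,4) (4,7) (8,10) (10,11) (11,12)

11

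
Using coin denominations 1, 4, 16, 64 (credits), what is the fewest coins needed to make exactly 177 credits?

6

177 = 2×64 + 3×16 + 1×1
Total coins = 2 + 3 + 1 = 6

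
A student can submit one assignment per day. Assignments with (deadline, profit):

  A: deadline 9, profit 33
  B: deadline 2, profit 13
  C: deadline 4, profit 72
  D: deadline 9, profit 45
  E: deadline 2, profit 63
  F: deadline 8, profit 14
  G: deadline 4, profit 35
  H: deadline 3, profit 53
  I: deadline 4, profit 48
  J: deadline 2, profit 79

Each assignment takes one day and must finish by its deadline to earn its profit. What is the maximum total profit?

Take jobs in profit order; each goes to the latest open slot no later than its deadline.
By profit: J(d2,79), C(d4,72), E(d2,63), H(d3,53), I(d4,48), D(d9,45), G(d4,35), A(d9,33), F(d8,14), B(d2,13)
J→slot 2; C→slot 4; E→slot 1; H→slot 3; I skipped; D→slot 9; G skipped; A→slot 8; F→slot 7; B skipped.
Profit = 63 + 79 + 53 + 72 + 14 + 33 + 45 = 359

359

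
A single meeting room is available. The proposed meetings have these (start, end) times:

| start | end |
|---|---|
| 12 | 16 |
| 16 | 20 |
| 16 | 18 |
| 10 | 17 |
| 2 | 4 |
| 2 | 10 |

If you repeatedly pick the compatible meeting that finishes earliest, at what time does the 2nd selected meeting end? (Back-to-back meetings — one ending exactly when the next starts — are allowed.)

By end time: (2,4), (2,10), (12,16), (10,17), (16,18), (16,20).
Pick (2,4); next start ≥ 4 → (12,16); next start ≥ 16 → (16,18).
Selected: (2,4) (12,16) (16,18)

16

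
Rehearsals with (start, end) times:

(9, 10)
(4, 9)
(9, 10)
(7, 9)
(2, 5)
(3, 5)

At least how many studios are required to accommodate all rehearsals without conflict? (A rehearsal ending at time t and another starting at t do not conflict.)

Count concurrent intervals with a sweep; the peak is the room count.
Events (time:±→running): 2:+→1 3:+→2 4:+→3 … peak 3.

3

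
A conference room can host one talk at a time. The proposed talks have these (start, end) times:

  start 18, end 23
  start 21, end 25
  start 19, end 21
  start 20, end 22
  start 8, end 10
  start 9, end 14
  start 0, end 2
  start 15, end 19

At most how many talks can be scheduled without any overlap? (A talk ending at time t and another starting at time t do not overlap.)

Order by finish time; keep every interval that doesn't clash with the previous kept one.
By end time: (0,2), (8,10), (9,14), (15,19), (19,21), (20,22), (18,23), (21,25).
Pick (0,2); next start ≥ 2 → (8,10); next start ≥ 10 → (15,19); next start ≥ 19 → (19,21); next start ≥ 21 → (21,25).
Selected 5 talks.

5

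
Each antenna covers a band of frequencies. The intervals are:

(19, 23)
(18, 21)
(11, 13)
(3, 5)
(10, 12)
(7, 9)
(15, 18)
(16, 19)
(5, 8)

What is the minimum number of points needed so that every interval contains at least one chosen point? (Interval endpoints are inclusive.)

Sorted: [3,5] [5,8] [7,9] [10,12] [11,13] [15,18] [16,19] [18,21] [19,23]
{[3,5],[5,8]} hit by 5; {[7,9]} hit by 9; {[10,12],[11,13]} hit by 12; {[15,18],[16,19],[18,21]} hit by 18; {[19,23]} hit by 23.
Points: 5, 9, 12, 18, 23 (5 total).

5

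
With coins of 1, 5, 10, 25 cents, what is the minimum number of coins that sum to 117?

8

Greedy: take as many of the largest coin as possible, then repeat with the remainder.
117 = 4×25 + 1×10 + 1×5 + 2×1
Total coins = 4 + 1 + 1 + 2 = 8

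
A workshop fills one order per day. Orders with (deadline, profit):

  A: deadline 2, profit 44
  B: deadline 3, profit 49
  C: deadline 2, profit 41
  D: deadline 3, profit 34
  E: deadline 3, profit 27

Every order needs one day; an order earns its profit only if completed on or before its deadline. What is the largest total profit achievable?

By profit: B(d3,49), A(d2,44), C(d2,41), D(d3,34), E(d3,27)
B→slot 3; A→slot 2; C→slot 1; D skipped; E skipped.
Profit = 41 + 44 + 49 = 134

134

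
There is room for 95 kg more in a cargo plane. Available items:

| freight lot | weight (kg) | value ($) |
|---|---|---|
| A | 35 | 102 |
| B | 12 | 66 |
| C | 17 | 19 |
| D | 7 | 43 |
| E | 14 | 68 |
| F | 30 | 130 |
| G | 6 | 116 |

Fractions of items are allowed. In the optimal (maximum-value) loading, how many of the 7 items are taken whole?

Sort by value per unit weight and fill in that order.
Order: G (116/6=19.33) > D (43/7=6.14) > B (66/12=5.50) > E (68/14=4.86) > F (130/30=4.33) > A (102/35=2.91) > C (19/17=1.12)
Fill: take G (6 @ 116) → take D (7 @ 43) → take B (12 @ 66) → take E (14 @ 68) → take F (30 @ 130) → take 26/35 of A → 75.77; 95/95 used.
5 item(s) taken whole; one partial (take 26/35 of A).

5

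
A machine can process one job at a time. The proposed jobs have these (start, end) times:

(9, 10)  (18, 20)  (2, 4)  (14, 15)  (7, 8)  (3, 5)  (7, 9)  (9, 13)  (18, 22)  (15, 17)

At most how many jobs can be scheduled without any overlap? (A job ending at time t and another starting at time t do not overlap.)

Order by finish time; keep every interval that doesn't clash with the previous kept one.
By end time: (2,4), (3,5), (7,8), (7,9), (9,10), (9,13), (14,15), (15,17), (18,20), (18,22).
Pick (2,4); next start ≥ 4 → (7,8); next start ≥ 8 → (9,10); next start ≥ 10 → (14,15); next start ≥ 15 → (15,17); next start ≥ 17 → (18,20).
Selected 6 jobs.

6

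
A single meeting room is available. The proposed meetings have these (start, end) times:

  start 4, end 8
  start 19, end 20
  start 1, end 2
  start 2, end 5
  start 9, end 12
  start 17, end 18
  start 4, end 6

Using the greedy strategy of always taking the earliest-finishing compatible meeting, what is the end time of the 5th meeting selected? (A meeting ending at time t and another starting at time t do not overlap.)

By end time: (1,2), (2,5), (4,6), (4,8), (9,12), (17,18), (19,20).
Pick (1,2); next start ≥ 2 → (2,5); next start ≥ 5 → (9,12); next start ≥ 12 → (17,18); next start ≥ 18 → (19,20).
Selected: (1,2) (2,5) (9,12) (17,18) (19,20)

20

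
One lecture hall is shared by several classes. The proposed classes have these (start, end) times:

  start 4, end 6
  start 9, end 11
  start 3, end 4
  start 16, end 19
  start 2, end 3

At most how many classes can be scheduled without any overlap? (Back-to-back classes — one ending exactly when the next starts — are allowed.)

5

Greedy by earliest finish: after sorting by end time, pick each interval compatible with the last pick.
By end time: (2,3), (3,4), (4,6), (9,11), (16,19).
Pick (2,3); next start ≥ 3 → (3,4); next start ≥ 4 → (4,6); next start ≥ 6 → (9,11); next start ≥ 11 → (16,19).
Selected 5 classes.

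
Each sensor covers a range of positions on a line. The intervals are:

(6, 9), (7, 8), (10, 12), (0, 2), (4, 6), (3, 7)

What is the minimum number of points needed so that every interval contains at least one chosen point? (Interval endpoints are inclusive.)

Sorted: [0,2] [4,6] [3,7] [7,8] [6,9] [10,12]
{[0,2]} hit by 2; {[4,6],[3,7]} hit by 6; {[7,8],[6,9]} hit by 8; {[10,12]} hit by 12.
Points: 2, 6, 8, 12 (4 total).

4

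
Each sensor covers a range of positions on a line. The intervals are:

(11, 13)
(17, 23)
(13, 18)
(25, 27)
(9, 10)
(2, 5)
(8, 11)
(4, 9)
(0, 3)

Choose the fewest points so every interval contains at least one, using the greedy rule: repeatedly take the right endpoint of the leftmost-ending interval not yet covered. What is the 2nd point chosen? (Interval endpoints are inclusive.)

Process intervals by earliest right end; each time one isn't hit yet, stab at its right endpoint.
By right end: [0,3]  [2,5]  [4,9]  [9,10]  [8,11]  [11,13]  [13,18]  [17,23]  [25,27]
[0,3] uncovered → point at 3; [4,9] uncovered → point at 9; [11,13] uncovered → point at 13; [17,23] uncovered → point at 23; [25,27] uncovered → point at 27.
Points: 3, 9, 13, 23, 27 (5 total).

9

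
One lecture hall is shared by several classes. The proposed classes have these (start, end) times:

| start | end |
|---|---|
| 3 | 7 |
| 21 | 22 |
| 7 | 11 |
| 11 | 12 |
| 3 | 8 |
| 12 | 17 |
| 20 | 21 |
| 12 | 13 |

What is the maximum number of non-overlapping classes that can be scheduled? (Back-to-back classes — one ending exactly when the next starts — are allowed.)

6

Greedy by earliest finish: after sorting by end time, pick each interval compatible with the last pick.
Sorted by end: (3,7)  (3,8)  (7,11)  (11,12)  (12,13)  (12,17)  (20,21)  (21,22)
take (3,7); take (7,11); take (11,12); take (12,13); skip (12,17); take (20,21); take (21,22).
Selected 6 classes.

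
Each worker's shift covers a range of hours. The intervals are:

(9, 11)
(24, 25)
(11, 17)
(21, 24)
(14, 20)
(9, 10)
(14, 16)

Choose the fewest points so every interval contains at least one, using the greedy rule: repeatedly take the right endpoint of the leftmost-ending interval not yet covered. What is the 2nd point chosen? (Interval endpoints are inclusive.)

By right end: [9,10]  [9,11]  [14,16]  [11,17]  [14,20]  [21,24]  [24,25]
[9,10] uncovered → point at 10; [14,16] uncovered → point at 16; [21,24] uncovered → point at 24.
Points: 10, 16, 24 (3 total).

16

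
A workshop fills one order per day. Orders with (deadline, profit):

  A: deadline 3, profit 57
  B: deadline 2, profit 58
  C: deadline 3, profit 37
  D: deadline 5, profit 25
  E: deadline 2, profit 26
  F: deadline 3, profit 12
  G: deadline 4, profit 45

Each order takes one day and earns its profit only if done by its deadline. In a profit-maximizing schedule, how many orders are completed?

5

Take jobs in profit order; each goes to the latest open slot no later than its deadline.
Profit order: B=58 A=57 G=45 C=37 E=26 D=25 F=12
Assign: B→slot 2, A→slot 3, G→slot 4, C→slot 1, E skipped, D→slot 5, F skipped.
Slots: [1:C] [2:B] [3:A] [4:G] [5:D]
5 of 7 scheduled.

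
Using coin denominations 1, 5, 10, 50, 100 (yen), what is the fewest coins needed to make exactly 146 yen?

Use the largest denomination that fits, subtract, and repeat.
146 = 1×100 + 4×10 + 1×5 + 1×1
Total coins = 1 + 4 + 1 + 1 = 7

7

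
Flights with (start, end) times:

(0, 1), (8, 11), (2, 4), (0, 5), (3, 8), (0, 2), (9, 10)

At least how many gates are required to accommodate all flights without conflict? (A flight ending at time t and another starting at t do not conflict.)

Count concurrent intervals with a sweep; the peak is the room count.
Events (time:±→running): 0:+→1 0:+→2 0:+→3 … peak 3.

3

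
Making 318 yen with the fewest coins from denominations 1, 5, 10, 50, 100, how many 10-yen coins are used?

1

Greedy: take as many of the largest coin as possible, then repeat with the remainder.
318 − 3×100→18 − 1×10→8 − 1×5→3 − 3×1→0
Count of 10: 1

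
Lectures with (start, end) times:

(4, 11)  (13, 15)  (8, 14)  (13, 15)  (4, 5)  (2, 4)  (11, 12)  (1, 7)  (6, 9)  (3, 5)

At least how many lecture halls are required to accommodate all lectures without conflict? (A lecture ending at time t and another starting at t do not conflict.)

Count concurrent intervals with a sweep; the peak is the room count.
starts: [1, 2, 3, 4, 4, 6, 8, 11, 13, 13]
ends:   [4, 5, 5, 7, 9, 11, 12, 14, 15, 15]
s1→1 s2→2 s3→3 e4→2 s4→3 s4→4  — peak 4.

4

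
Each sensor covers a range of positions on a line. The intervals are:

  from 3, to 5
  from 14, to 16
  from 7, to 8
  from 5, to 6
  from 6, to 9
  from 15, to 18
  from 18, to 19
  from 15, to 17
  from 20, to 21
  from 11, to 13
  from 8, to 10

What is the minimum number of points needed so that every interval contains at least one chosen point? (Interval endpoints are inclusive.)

Sorted: [3,5] [5,6] [7,8] [6,9] [8,10] [11,13] [14,16] [15,17] [15,18] [18,19] [20,21]
{[3,5],[5,6]} hit by 5; {[7,8],[6,9],[8,10]} hit by 8; {[11,13]} hit by 13; {[14,16],[15,17],[15,18]} hit by 16; {[18,19]} hit by 19; {[20,21]} hit by 21.
Points: 5, 8, 13, 16, 19, 21 (6 total).

6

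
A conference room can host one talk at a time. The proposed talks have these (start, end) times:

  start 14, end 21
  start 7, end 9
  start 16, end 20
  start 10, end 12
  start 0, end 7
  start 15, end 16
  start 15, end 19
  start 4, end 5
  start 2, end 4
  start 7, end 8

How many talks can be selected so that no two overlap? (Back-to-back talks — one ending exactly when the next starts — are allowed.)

Sort by end time and greedily take each interval whose start is ≥ the last chosen end.
By end time: (2,4), (4,5), (0,7), (7,8), (7,9), (10,12), (15,16), (15,19), (16,20), (14,21).
Pick (2,4); next start ≥ 4 → (4,5); next start ≥ 5 → (7,8); next start ≥ 8 → (10,12); next start ≥ 12 → (15,16); next start ≥ 16 → (16,20).
Selected 6 talks.

6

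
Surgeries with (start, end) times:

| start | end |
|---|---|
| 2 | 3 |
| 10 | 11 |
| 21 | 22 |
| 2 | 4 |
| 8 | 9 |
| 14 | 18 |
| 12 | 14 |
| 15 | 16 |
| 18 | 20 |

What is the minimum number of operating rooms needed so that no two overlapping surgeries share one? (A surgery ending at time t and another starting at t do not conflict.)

Count concurrent intervals with a sweep; the peak is the room count.
starts: [2, 2, 8, 10, 12, 14, 15, 18, 21]
ends:   [3, 4, 9, 11, 14, 16, 18, 20, 22]
s2→1 s2→2  — peak 2.

2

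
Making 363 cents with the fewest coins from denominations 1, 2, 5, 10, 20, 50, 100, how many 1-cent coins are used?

1

363 = 3×100 + 1×50 + 1×10 + 1×2 + 1×1
Count of 1: 1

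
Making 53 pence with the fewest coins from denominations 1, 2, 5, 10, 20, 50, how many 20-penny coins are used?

0

Greedy: take as many of the largest coin as possible, then repeat with the remainder.
53 − 1×50→3 − 1×2→1 − 1×1→0
Count of 20: 0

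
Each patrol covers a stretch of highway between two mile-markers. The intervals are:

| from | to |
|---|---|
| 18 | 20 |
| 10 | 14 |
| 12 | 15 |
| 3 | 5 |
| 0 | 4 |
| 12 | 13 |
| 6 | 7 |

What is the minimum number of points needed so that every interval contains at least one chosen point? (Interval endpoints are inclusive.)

4

Process intervals by earliest right end; each time one isn't hit yet, stab at its right endpoint.
Sorted: [0,4] [3,5] [6,7] [12,13] [10,14] [12,15] [18,20]
{[0,4],[3,5]} hit by 4; {[6,7]} hit by 7; {[12,13],[10,14],[12,15]} hit by 13; {[18,20]} hit by 20.
Points: 4, 7, 13, 20 (4 total).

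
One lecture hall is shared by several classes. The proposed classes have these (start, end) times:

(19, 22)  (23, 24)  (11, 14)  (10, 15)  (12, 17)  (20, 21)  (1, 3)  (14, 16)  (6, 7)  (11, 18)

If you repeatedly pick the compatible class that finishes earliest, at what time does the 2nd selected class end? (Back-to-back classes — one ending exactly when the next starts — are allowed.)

7

Order by finish time; keep every interval that doesn't clash with the previous kept one.
By end time: (1,3), (6,7), (11,14), (10,15), (14,16), (12,17), (11,18), (20,21), (19,22), (23,24).
Pick (1,3); next start ≥ 3 → (6,7); next start ≥ 7 → (11,14); next start ≥ 14 → (14,16); next start ≥ 16 → (20,21); next start ≥ 21 → (23,24).
Selected: (1,3) (6,7) (11,14) (14,16) (20,21) (23,24)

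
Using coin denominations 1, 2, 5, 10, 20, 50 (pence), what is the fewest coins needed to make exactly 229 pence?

Use the largest denomination that fits, subtract, and repeat.
229 = 4×50 + 1×20 + 1×5 + 2×2
Total coins = 4 + 1 + 1 + 2 = 8

8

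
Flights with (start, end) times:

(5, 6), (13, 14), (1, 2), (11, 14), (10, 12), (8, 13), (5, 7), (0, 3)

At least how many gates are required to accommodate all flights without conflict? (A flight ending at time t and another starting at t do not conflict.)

3

The answer is the maximum number of intervals overlapping at any instant.
Events (time:±→running): 0:+→1 1:+→2 2:-→1 3:-→0 5:+→1 5:+→2 6:-→1 7:-→0 8:+→1 10:+→2 11:+→3 … peak 3.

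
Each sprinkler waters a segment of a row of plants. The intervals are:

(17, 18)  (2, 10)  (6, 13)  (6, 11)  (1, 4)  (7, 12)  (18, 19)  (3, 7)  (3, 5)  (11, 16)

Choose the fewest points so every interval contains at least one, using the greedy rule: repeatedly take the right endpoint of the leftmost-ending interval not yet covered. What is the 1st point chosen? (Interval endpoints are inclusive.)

Sort by right endpoint; whenever an interval is uncovered, place a point at its right end.
By right end: [1,4]  [3,5]  [3,7]  [2,10]  [6,11]  [7,12]  [6,13]  [11,16]  [17,18]  [18,19]
[1,4] uncovered → point at 4; [6,11] uncovered → point at 11; [17,18] uncovered → point at 18.
Points: 4, 11, 18 (3 total).

4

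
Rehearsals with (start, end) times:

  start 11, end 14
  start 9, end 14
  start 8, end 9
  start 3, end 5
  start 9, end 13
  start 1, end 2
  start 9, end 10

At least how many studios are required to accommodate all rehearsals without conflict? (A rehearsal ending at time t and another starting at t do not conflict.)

Events (time:±→running): 1:+→1 2:-→0 3:+→1 5:-→0 8:+→1 9:-→0 9:+→1 9:+→2 9:+→3 … peak 3.

3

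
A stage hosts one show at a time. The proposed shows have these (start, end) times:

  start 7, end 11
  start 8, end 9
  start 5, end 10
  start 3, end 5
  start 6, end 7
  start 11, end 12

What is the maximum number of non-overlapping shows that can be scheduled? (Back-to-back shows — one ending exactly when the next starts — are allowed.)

4

Sorted by end: (3,5)  (6,7)  (8,9)  (5,10)  (7,11)  (11,12)
take (3,5); take (6,7); take (8,9); skip (5,10); take (11,12).
Selected 4 shows.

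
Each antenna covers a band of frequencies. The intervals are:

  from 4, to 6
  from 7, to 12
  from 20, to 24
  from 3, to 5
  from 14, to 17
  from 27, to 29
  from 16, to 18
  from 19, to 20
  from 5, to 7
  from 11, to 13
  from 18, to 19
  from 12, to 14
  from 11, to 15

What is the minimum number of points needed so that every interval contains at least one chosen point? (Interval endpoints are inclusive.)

Process intervals by earliest right end; each time one isn't hit yet, stab at its right endpoint.
Sorted: [3,5] [4,6] [5,7] [7,12] [11,13] [12,14] [11,15] [14,17] [16,18] [18,19] [19,20] [20,24] [27,29]
{[3,5],[4,6],[5,7]} hit by 5; {[7,12],[11,13],[12,14],[11,15]} hit by 12; {[14,17],[16,18]} hit by 17; {[18,19],[19,20]} hit by 19; {[20,24]} hit by 24; {[27,29]} hit by 29.
Points: 5, 12, 17, 19, 24, 29 (6 total).

6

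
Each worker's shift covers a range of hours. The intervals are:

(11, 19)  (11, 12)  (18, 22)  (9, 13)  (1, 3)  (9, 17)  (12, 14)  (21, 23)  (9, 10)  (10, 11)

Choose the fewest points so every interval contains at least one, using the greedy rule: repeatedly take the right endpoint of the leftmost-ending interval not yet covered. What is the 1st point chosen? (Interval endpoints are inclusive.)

Sorted: [1,3] [9,10] [10,11] [11,12] [9,13] [12,14] [9,17] [11,19] [18,22] [21,23]
{[1,3]} hit by 3; {[9,10],[10,11]} hit by 10; {[11,12],[9,13],[12,14],[9,17],[11,19]} hit by 12; {[18,22],[21,23]} hit by 22.
Points: 3, 10, 12, 22 (4 total).

3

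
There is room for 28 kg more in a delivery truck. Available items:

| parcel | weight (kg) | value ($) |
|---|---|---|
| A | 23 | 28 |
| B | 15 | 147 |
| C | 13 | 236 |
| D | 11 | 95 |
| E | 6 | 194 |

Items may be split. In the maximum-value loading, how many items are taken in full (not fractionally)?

2

Greedy by value/weight ratio, highest first.
Ratios (sorted): E 32.33, C 18.15, B 9.80, D 8.64, A 1.22
take E (6 @ 194); take C (13 @ 236); take 9/15 of B → 88.20. Capacity used 28/28.
2 item(s) taken whole; one partial (take 9/15 of B).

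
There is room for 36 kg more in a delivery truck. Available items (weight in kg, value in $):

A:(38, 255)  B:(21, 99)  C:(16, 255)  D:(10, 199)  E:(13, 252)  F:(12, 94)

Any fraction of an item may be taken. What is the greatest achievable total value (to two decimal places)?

Greedy by value/weight ratio, highest first.
Order: D (199/10=19.90) > E (252/13=19.38) > C (255/16=15.94) > F (94/12=7.83) > A (255/38=6.71) > B (99/21=4.71)
Fill: take D (10 @ 199) → take E (13 @ 252) → take 13/16 of C → 207.19; 36/36 used.
Total value = 658.19

658.19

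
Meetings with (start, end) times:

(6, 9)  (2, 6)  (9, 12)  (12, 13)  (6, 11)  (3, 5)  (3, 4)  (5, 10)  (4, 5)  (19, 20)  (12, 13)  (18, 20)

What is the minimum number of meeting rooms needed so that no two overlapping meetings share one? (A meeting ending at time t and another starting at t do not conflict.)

3

Count concurrent intervals with a sweep; the peak is the room count.
Events (time:±→running): 2:+→1 3:+→2 3:+→3 … peak 3.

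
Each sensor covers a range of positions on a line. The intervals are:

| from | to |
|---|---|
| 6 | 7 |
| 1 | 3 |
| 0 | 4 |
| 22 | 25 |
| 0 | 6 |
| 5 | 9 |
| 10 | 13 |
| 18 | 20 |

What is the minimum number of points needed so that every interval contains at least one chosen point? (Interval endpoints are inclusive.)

Sort by right endpoint; whenever an interval is uncovered, place a point at its right end.
By right end: [1,3]  [0,4]  [0,6]  [6,7]  [5,9]  [10,13]  [18,20]  [22,25]
[1,3] uncovered → point at 3; [6,7] uncovered → point at 7; [10,13] uncovered → point at 13; [18,20] uncovered → point at 20; [22,25] uncovered → point at 25.
Points: 3, 7, 13, 20, 25 (5 total).

5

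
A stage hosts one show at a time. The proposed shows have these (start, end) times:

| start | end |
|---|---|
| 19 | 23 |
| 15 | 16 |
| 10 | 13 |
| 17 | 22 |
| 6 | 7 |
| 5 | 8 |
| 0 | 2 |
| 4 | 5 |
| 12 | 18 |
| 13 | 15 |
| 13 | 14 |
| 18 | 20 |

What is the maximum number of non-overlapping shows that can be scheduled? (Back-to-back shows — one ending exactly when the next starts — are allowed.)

7

By end time: (0,2), (4,5), (6,7), (5,8), (10,13), (13,14), (13,15), (15,16), (12,18), (18,20), (17,22), (19,23).
Pick (0,2); next start ≥ 2 → (4,5); next start ≥ 5 → (6,7); next start ≥ 7 → (10,13); next start ≥ 13 → (13,14); next start ≥ 14 → (15,16); next start ≥ 16 → (18,20).
Selected 7 shows.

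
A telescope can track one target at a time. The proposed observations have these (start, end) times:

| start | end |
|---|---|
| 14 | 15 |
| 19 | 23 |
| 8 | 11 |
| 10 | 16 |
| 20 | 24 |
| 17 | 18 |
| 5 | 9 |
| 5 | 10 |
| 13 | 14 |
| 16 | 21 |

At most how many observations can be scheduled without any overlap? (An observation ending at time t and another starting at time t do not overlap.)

Greedy by earliest finish: after sorting by end time, pick each interval compatible with the last pick.
Sorted by end: (5,9)  (5,10)  (8,11)  (13,14)  (14,15)  (10,16)  (17,18)  (16,21)  (19,23)  (20,24)
take (5,9); skip (5,10); take (13,14); take (14,15); take (17,18); take (19,23).
Selected 5 observations.

5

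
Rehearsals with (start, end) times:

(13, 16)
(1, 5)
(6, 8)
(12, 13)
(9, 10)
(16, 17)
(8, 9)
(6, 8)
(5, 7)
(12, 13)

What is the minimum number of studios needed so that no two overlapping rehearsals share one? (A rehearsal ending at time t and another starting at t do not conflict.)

Events (time:±→running): 1:+→1 5:-→0 5:+→1 6:+→2 6:+→3 … peak 3.

3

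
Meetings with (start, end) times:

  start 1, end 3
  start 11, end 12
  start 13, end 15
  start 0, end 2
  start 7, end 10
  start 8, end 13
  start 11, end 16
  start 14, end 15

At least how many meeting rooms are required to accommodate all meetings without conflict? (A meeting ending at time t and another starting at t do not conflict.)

3

Count concurrent intervals with a sweep; the peak is the room count.
starts: [0, 1, 7, 8, 11, 11, 13, 14]
ends:   [2, 3, 10, 12, 13, 15, 15, 16]
s0→1 s1→2 e2→1 e3→0 s7→1 s8→2 e10→1 s11→2 s11→3  — peak 3.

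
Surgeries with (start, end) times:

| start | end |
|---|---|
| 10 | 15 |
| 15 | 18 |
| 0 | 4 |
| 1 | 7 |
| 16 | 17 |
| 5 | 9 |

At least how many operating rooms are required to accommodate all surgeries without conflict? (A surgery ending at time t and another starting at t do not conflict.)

starts: [0, 1, 5, 10, 15, 16]
ends:   [4, 7, 9, 15, 17, 18]
s0→1 s1→2  — peak 2.

2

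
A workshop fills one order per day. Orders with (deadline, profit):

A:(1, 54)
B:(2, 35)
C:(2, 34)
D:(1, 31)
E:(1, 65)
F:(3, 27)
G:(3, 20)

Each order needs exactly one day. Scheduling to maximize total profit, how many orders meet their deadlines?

3

Sort by profit descending; place each in the latest free slot ≤ its deadline.
Profit order: E=65 A=54 B=35 C=34 D=31 F=27 G=20
Assign: E→slot 1, A skipped, B→slot 2, C skipped, D skipped, F→slot 3, G skipped.
Slots: [1:E] [2:B] [3:F]
3 of 7 scheduled.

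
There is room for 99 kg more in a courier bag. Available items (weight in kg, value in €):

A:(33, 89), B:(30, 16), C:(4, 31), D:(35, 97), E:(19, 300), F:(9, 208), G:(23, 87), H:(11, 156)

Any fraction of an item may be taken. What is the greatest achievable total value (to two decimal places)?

Ratios (sorted): F 23.11, E 15.79, H 14.18, C 7.75, G 3.78, D 2.77, A 2.70, B 0.53
take F (9 @ 208); take E (19 @ 300); take H (11 @ 156); take C (4 @ 31); take G (23 @ 87); take 33/35 of D → 91.46. Capacity used 99/99.
Total value = 873.46

873.46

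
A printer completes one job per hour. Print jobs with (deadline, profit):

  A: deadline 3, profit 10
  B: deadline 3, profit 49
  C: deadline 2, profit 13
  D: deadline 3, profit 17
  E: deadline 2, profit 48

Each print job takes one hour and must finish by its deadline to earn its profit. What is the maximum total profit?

114

Sort by profit descending; place each in the latest free slot ≤ its deadline.
By profit: B(d3,49), E(d2,48), D(d3,17), C(d2,13), A(d3,10)
B→slot 3; E→slot 2; D→slot 1; C skipped; A skipped.
Profit = 17 + 48 + 49 = 114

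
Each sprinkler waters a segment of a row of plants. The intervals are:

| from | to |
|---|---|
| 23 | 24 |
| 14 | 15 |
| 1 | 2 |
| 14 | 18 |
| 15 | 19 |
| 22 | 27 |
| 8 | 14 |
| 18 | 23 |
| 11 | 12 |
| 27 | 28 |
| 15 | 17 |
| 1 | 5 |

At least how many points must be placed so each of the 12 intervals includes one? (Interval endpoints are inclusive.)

Sorted: [1,2] [1,5] [11,12] [8,14] [14,15] [15,17] [14,18] [15,19] [18,23] [23,24] [22,27] [27,28]
{[1,2],[1,5]} hit by 2; {[11,12],[8,14]} hit by 12; {[14,15],[15,17],[14,18],[15,19]} hit by 15; {[18,23],[23,24],[22,27]} hit by 23; {[27,28]} hit by 28.
Points: 2, 12, 15, 23, 28 (5 total).

5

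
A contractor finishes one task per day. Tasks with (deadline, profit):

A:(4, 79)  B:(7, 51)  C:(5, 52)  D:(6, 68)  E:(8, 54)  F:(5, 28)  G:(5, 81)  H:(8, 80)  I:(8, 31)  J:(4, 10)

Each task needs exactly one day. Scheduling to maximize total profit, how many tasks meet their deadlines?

8

Sort by profit descending; place each in the latest free slot ≤ its deadline.
Profit order: G=81 H=80 A=79 D=68 E=54 C=52 B=51 I=31 F=28 J=10
Assign: G→slot 5, H→slot 8, A→slot 4, D→slot 6, E→slot 7, C→slot 3, B→slot 2, I→slot 1, F skipped, J skipped.
Slots: [1:I] [2:B] [3:C] [4:A] [5:G] [6:D] [7:E] [8:H]
8 of 10 scheduled.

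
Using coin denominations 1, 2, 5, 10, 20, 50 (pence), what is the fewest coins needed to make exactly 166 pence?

6

166 = 3×50 + 1×10 + 1×5 + 1×1
Total coins = 3 + 1 + 1 + 1 = 6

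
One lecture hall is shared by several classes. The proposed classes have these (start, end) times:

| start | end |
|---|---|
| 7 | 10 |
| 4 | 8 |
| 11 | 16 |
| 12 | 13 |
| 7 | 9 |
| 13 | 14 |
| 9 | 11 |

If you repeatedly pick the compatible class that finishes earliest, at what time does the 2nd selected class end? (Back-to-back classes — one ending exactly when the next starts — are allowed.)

By end time: (4,8), (7,9), (7,10), (9,11), (12,13), (13,14), (11,16).
Pick (4,8); next start ≥ 8 → (9,11); next start ≥ 11 → (12,13); next start ≥ 13 → (13,14).
Selected: (4,8) (9,11) (12,13) (13,14)

11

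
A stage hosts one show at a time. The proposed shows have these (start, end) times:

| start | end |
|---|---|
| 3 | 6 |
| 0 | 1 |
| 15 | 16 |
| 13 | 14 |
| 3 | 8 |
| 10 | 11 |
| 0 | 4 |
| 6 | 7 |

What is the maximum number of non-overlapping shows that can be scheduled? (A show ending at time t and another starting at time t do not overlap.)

6

Sort by end time and greedily take each interval whose start is ≥ the last chosen end.
By end time: (0,1), (0,4), (3,6), (6,7), (3,8), (10,11), (13,14), (15,16).
Pick (0,1); next start ≥ 1 → (3,6); next start ≥ 6 → (6,7); next start ≥ 7 → (10,11); next start ≥ 11 → (13,14); next start ≥ 14 → (15,16).
Selected 6 shows.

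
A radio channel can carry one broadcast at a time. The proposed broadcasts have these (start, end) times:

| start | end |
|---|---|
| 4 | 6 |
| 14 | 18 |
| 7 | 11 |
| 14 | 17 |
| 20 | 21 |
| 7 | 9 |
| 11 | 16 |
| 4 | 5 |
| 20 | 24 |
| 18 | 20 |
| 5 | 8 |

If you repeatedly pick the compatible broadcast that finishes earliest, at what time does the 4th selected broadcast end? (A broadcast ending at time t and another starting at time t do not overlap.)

Order by finish time; keep every interval that doesn't clash with the previous kept one.
By end time: (4,5), (4,6), (5,8), (7,9), (7,11), (11,16), (14,17), (14,18), (18,20), (20,21), (20,24).
Pick (4,5); next start ≥ 5 → (5,8); next start ≥ 8 → (11,16); next start ≥ 16 → (18,20); next start ≥ 20 → (20,21).
Selected: (4,5) (5,8) (11,16) (18,20) (20,21)

20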